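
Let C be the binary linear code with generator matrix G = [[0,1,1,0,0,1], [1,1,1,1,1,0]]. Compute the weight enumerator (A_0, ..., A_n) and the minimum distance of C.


Weight distribution: A_0 = 1, A_3 = 1, A_4 = 1, A_5 = 1. Minimum distance d = 3.

Enumerate all 2^2 = 4 messages m ∈ F_2^2.
For each, compute codeword c = mG in F_2^6, then tally its weight.
  m = 00 → c = 000000, weight = 0.
  m = 10 → c = 011001, weight = 3.
  m = 01 → c = 111110, weight = 5.
  m = 11 → c = 100111, weight = 4.
Tally weights:
  weight 0: 1 codewords.
  weight 3: 1 codewords.
  weight 4: 1 codewords.
  weight 5: 1 codewords.
Minimum distance d = smallest w > 0 with A_w > 0 = 3.
Sanity: Σ A_w = 4 = 2^2 = 4 ✓.


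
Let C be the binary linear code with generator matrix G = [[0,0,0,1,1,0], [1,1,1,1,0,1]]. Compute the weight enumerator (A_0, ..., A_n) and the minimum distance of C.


Weight distribution: A_0 = 1, A_2 = 1, A_5 = 2. Minimum distance d = 2.

Enumerate all 2^2 = 4 messages m ∈ F_2^2.
For each, compute codeword c = mG in F_2^6, then tally its weight.
  m = 00 → c = 000000, weight = 0.
  m = 10 → c = 000110, weight = 2.
  m = 01 → c = 111101, weight = 5.
  m = 11 → c = 111011, weight = 5.
Tally weights:
  weight 0: 1 codewords.
  weight 2: 1 codewords.
  weight 5: 2 codewords.
Minimum distance d = smallest w > 0 with A_w > 0 = 2.
Sanity: Σ A_w = 4 = 2^2 = 4 ✓.


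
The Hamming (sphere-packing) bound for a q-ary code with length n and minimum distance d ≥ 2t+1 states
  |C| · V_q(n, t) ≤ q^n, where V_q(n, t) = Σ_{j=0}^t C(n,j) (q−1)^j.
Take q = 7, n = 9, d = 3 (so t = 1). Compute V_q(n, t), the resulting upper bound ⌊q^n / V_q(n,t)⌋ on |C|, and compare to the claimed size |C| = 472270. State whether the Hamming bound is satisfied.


V_q(n, t) = 55, q^n = 40353607, Hamming bound = 733701, |C| = 472270 ≤ bound (satisfied).

Step 1: Compute V_q(n, t) = Σ_{j=0}^1 C(n, j) (q−1)^j.
  j = 0: C(9,0)·(6)^0 = 1·1 = 1.
  j = 1: C(9,1)·(6)^1 = 9·6 = 54.
  V_q(n, t) = 1 + 54 = 55.
Step 2: q^n = 7^9 = 40353607.
Step 3: Hamming bound ⌊q^n / V_q(n,t)⌋ = ⌊40353607/55⌋ = 733701.
Step 4: Compare |C| = 472270 to 733701: satisfied.
The claimed |C| lies below the Hamming bound.


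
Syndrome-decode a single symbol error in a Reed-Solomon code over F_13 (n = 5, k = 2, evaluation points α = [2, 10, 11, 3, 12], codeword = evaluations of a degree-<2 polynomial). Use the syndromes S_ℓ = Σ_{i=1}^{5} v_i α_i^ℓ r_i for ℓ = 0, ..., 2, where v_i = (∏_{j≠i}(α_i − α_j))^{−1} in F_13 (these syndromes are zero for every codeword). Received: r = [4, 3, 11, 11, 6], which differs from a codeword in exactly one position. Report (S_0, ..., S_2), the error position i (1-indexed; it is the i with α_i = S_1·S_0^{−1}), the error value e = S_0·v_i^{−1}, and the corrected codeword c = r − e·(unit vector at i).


S = (4, 12, 10), error at position 4, error magnitude e = 12, c = [4, 3, 11, 12, 6].

Step 1: column multipliers v_i = (∏_{j≠i}(α_i − α_j))^{−1} mod 13.
  i = 1 (α = 2): (2−10)(2−11)(2−3)(2−12) = (−8)·(−9)·(−1)·(−10) = 720 ≡ 5, so v_1 = 5^{−1} = 8 (mod 13).
  i = 2 (α = 10): (10−2)(10−11)(10−3)(10−12) = 8·(−1)·7·(−2) = 112 ≡ 8, so v_2 = 8^{−1} = 5 (mod 13).
  i = 3 (α = 11): (11−2)(11−10)(11−3)(11−12) = 9·1·8·(−1) = −72 ≡ 6, so v_3 = 6^{−1} = 11 (mod 13).
  i = 4 (α = 3): (3−2)(3−10)(3−11)(3−12) = 1·(−7)·(−8)·(−9) = −504 ≡ 3, so v_4 = 3^{−1} = 9 (mod 13).
  i = 5 (α = 12): (12−2)(12−10)(12−11)(12−3) = 10·2·1·9 = 180 ≡ 11, so v_5 = 11^{−1} = 6 (mod 13).
  v = [8, 5, 11, 9, 6].
Step 2: syndromes of r = [4, 3, 11, 11, 6] (all sums mod 13).
  S_0 = Σ v_i r_i = 8·4 + 5·3 + 11·11 + 9·11 + 6·6 = 303 ≡ 4.
  S_1 = Σ v_i α_i r_i = 8·2·4 + 5·10·3 + 11·11·11 + 9·3·11 + 6·12·6 = 2274 ≡ 12.
  α_i^2 mod 13 = [4, 9, 4, 9, 1].
  S_2 = Σ v_i α_i^2 r_i = 8·4·4 + 5·9·3 + 11·4·11 + 9·9·11 + 6·1·6 = 1674 ≡ 10.
  S = (4, 12, 10) ≠ 0, so r is not a codeword (an error is present).
Step 3: locate the error. For a single error e at position i, S_ℓ = v_i·e·α_i^ℓ, so α_err = S_1/S_0.
  S_0^{−1} = 4^{−1} = 10 (mod 13), so α_err = 12·10 = 120 ≡ 3 = α_4. Error position i = 4.
  Consistency check: S_2/S_1 = 10·12 = 120 ≡ 3 = α_err ✓ (single-error assumption holds).
Step 4: error magnitude e = S_0/v_4 = S_0·∏_{j≠4}(α_4 − α_j) = 4·3 = 12 ≡ 12 (mod 13).
Step 5: correct position 4: c_4 = r_4 − e = 11 − 12 ≡ 12 (mod 13). Hence c = [4, 3, 11, 12, 6].
  Check: interpolating c through the α_i gives m(x) = 1 + 8·x (degree < 2) with m(α_i) = c_i for every i, so c is indeed a codeword.


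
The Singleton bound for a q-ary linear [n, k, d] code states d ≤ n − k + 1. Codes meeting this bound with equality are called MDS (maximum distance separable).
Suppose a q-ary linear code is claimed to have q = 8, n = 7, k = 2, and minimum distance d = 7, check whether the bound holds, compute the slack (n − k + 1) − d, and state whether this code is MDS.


Singleton RHS = n − k + 1 = 6, slack = -1, bound violated (no such code; not MDS).

Singleton bound: d ≤ n − k + 1.
Here n = 7, k = 2, so n − k + 1 = 6.
Given d = 7, check d ≤ 6: NO.
Slack = (n − k + 1) − d = -1.
The slack is negative: d = 7 exceeds n − k + 1 = 6 by 1, so the Singleton bound is violated and no linear [7, 2, 7]_8 code can exist. In particular it is not MDS (MDS requires d = n − k + 1 exactly).
Description: the claimed parameters are [7, 2, 7]_8; such a code would be impossible (violates the Singleton bound).


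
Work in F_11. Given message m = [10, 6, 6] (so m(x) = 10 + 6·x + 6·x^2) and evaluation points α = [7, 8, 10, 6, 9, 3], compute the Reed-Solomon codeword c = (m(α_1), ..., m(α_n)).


c = [5, 2, 10, 9, 0, 5]

Message polynomial: m(x) = 10 + 6·x + 6·x^2 (mod 11).
For each evaluation point α_i, compute m(α_i) mod 11:
  α_1 = 7: Horner steps 6 → 4 → 5, so m(7) = 5.
  α_2 = 8: Horner steps 6 → 10 → 2, so m(8) = 2.
  α_3 = 10: Horner steps 6 → 0 → 10, so m(10) = 10.
  α_4 = 6: Horner steps 6 → 9 → 9, so m(6) = 9.
  α_5 = 9: Horner steps 6 → 5 → 0, so m(9) = 0.
  α_6 = 3: Horner steps 6 → 2 → 5, so m(3) = 5.
Codeword c = [5, 2, 10, 9, 0, 5] ∈ F_11^6.


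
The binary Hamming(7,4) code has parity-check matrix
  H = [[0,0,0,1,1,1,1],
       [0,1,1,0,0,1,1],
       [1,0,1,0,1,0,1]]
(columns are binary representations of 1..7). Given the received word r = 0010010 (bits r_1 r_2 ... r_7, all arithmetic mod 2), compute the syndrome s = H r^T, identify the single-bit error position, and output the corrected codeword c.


s = (1, 0, 1)^T, error position = 5, corrected codeword c = 0010110

Compute s = H r^T mod 2 one row at a time:
  s_1 = 0 + 0 + 1 + 0 = 1 ≡ 1 (mod 2).
  s_2 = 0 + 1 + 1 + 0 = 2 ≡ 0 (mod 2).
  s_3 = 0 + 1 + 0 + 0 = 1 ≡ 1 (mod 2).
s = (1, 0, 1)^T — this equals column 5 of H (binary 101), so error is at position 5.
Correct: flip bit 5 of r = 0010010 to get c = 0010110.


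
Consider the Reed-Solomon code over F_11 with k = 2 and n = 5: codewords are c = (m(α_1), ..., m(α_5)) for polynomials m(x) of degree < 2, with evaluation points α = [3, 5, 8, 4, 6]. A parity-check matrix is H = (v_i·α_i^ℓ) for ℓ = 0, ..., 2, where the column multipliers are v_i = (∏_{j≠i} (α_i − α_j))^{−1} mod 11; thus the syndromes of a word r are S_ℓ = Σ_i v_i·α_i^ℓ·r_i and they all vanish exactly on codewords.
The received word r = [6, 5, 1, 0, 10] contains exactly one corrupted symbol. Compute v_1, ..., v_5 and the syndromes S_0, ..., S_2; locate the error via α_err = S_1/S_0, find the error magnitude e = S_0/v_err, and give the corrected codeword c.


S = (8, 9, 6), error at position 3, error magnitude e = 3, c = [6, 5, 9, 0, 10].

Step 1: column multipliers v_i = (∏_{j≠i}(α_i − α_j))^{−1} mod 11.
  i = 1 (α = 3): (3−5)(3−8)(3−4)(3−6) = (−2)·(−5)·(−1)·(−3) = 30 ≡ 8, so v_1 = 8^{−1} = 7 (mod 11).
  i = 2 (α = 5): (5−3)(5−8)(5−4)(5−6) = 2·(−3)·1·(−1) = 6 ≡ 6, so v_2 = 6^{−1} = 2 (mod 11).
  i = 3 (α = 8): (8−3)(8−5)(8−4)(8−6) = 5·3·4·2 = 120 ≡ 10, so v_3 = 10^{−1} = 10 (mod 11).
  i = 4 (α = 4): (4−3)(4−5)(4−8)(4−6) = 1·(−1)·(−4)·(−2) = −8 ≡ 3, so v_4 = 3^{−1} = 4 (mod 11).
  i = 5 (α = 6): (6−3)(6−5)(6−8)(6−4) = 3·1·(−2)·2 = −12 ≡ 10, so v_5 = 10^{−1} = 10 (mod 11).
  v = [7, 2, 10, 4, 10].
Step 2: syndromes of r = [6, 5, 1, 0, 10] (all sums mod 11).
  S_0 = Σ v_i r_i = 7·6 + 2·5 + 10·1 + 4·0 + 10·10 = 162 ≡ 8.
  S_1 = Σ v_i α_i r_i = 7·3·6 + 2·5·5 + 10·8·1 + 4·4·0 + 10·6·10 = 856 ≡ 9.
  α_i^2 mod 11 = [9, 3, 9, 5, 3].
  S_2 = Σ v_i α_i^2 r_i = 7·9·6 + 2·3·5 + 10·9·1 + 4·5·0 + 10·3·10 = 798 ≡ 6.
  S = (8, 9, 6) ≠ 0, so r is not a codeword (an error is present).
Step 3: locate the error. For a single error e at position i, S_ℓ = v_i·e·α_i^ℓ, so α_err = S_1/S_0.
  S_0^{−1} = 8^{−1} = 7 (mod 11), so α_err = 9·7 = 63 ≡ 8 = α_3. Error position i = 3.
  Consistency check: S_2/S_1 = 6·5 = 30 ≡ 8 = α_err ✓ (single-error assumption holds).
Step 4: error magnitude e = S_0/v_3 = S_0·∏_{j≠3}(α_3 − α_j) = 8·10 = 80 ≡ 3 (mod 11).
Step 5: correct position 3: c_3 = r_3 − e = 1 − 3 ≡ 9 (mod 11). Hence c = [6, 5, 9, 0, 10].
  Check: interpolating c through the α_i gives m(x) = 2 + 5·x (degree < 2) with m(α_i) = c_i for every i, so c is indeed a codeword.


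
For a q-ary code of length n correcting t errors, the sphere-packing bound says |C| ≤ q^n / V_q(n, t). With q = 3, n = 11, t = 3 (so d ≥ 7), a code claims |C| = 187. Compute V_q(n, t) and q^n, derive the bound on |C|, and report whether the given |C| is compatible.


V_q(n, t) = 1563, q^n = 177147, Hamming bound = 113, |C| = 187 > bound (violated).

Step 1: Compute V_q(n, t) = Σ_{j=0}^3 C(n, j) (q−1)^j.
  j = 0: C(11,0)·(2)^0 = 1·1 = 1.
  j = 1: C(11,1)·(2)^1 = 11·2 = 22.
  j = 2: C(11,2)·(2)^2 = 55·4 = 220.
  j = 3: C(11,3)·(2)^3 = 165·8 = 1320.
  V_q(n, t) = 1 + 22 + 220 + 1320 = 1563.
Step 2: q^n = 3^11 = 177147.
Step 3: Hamming bound ⌊q^n / V_q(n,t)⌋ = ⌊177147/1563⌋ = 113.
Step 4: Compare |C| = 187 to 113: violated.
The claimed |C| lies above the Hamming bound, so no 3-ary code of length 11 with d ≥ 7 can have 187 codewords.


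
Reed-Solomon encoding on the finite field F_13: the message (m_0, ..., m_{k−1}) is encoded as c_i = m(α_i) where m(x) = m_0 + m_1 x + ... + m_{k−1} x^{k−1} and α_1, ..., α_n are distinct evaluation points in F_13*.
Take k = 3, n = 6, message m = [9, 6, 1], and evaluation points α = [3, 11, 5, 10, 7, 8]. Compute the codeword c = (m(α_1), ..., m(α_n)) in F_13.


c = [10, 1, 12, 0, 9, 4]

Message polynomial: m(x) = 9 + 6·x + 1·x^2 (mod 13).
For each evaluation point α_i, compute m(α_i) mod 13:
  α_1 = 3: Horner steps 1 → 9 → 10, so m(3) = 10.
  α_2 = 11: Horner steps 1 → 4 → 1, so m(11) = 1.
  α_3 = 5: Horner steps 1 → 11 → 12, so m(5) = 12.
  α_4 = 10: Horner steps 1 → 3 → 0, so m(10) = 0.
  α_5 = 7: Horner steps 1 → 0 → 9, so m(7) = 9.
  α_6 = 8: Horner steps 1 → 1 → 4, so m(8) = 4.
Codeword c = [10, 1, 12, 0, 9, 4] ∈ F_13^6.


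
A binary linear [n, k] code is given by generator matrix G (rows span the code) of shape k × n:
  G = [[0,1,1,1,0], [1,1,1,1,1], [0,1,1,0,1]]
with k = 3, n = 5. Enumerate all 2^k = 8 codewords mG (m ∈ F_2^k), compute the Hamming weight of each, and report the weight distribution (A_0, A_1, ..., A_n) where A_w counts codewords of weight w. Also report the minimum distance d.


Weight distribution: A_0 = 1, A_2 = 3, A_3 = 3, A_5 = 1. Minimum distance d = 2.

Enumerate all 2^3 = 8 messages m ∈ F_2^3.
For each, compute codeword c = mG in F_2^5, then tally its weight.
  m = 000 → c = 00000, weight = 0.
  m = 100 → c = 01110, weight = 3.
  m = 010 → c = 11111, weight = 5.
  m = 110 → c = 10001, weight = 2.
  m = 001 → c = 01101, weight = 3.
  m = 101 → c = 00011, weight = 2.
  m = 011 → c = 10010, weight = 2.
  m = 111 → c = 11100, weight = 3.
Tally weights:
  weight 0: 1 codewords.
  weight 2: 3 codewords.
  weight 3: 3 codewords.
  weight 5: 1 codewords.
Minimum distance d = smallest w > 0 with A_w > 0 = 2.
Sanity: Σ A_w = 8 = 2^3 = 8 ✓.


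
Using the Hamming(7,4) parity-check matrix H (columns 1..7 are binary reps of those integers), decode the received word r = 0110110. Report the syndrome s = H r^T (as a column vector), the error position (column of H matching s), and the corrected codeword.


s = (0, 1, 0)^T, error position = 2, corrected codeword c = 0010110

Compute s = H r^T mod 2 one row at a time:
  s_1 = 0 + 1 + 1 + 0 = 2 ≡ 0 (mod 2).
  s_2 = 1 + 1 + 1 + 0 = 3 ≡ 1 (mod 2).
  s_3 = 0 + 1 + 1 + 0 = 2 ≡ 0 (mod 2).
s = (0, 1, 0)^T — this equals column 2 of H (binary 010), so error is at position 2.
Correct: flip bit 2 of r = 0110110 to get c = 0010110.


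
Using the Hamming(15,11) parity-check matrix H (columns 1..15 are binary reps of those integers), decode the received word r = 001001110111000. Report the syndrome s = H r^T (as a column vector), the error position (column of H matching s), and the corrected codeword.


s = (0, 1, 1, 1)^T, error position = 7, corrected codeword c = 001001010111000

Compute s = H r^T mod 2 one row at a time:
  s_1 = 1 + 0 + 1 + 1 + 1 + 0 + 0 + 0 = 4 ≡ 0 (mod 2).
  s_2 = 0 + 0 + 1 + 1 + 1 + 0 + 0 + 0 = 3 ≡ 1 (mod 2).
  s_3 = 0 + 1 + 1 + 1 + 1 + 1 + 0 + 0 = 5 ≡ 1 (mod 2).
  s_4 = 0 + 1 + 0 + 1 + 0 + 1 + 0 + 0 = 3 ≡ 1 (mod 2).
s = (0, 1, 1, 1)^T — this equals column 7 of H (binary 0111), so error is at position 7.
Correct: flip bit 7 of r = 001001110111000 to get c = 001001010111000.


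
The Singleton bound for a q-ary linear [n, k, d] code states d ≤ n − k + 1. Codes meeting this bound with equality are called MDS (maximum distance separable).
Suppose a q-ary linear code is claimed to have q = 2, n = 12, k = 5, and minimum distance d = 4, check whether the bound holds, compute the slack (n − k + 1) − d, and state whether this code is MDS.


Singleton RHS = n − k + 1 = 8, slack = 4, bound satisfied, not MDS.

Singleton bound: d ≤ n − k + 1.
Here n = 12, k = 5, so n − k + 1 = 8.
Given d = 4, check d ≤ 8: YES.
Slack = (n − k + 1) − d = 4.
The code is NOT MDS (slack = 4 > 0).
Description: the claimed parameters are [12, 5, 4]_2; such a code would be non-MDS.


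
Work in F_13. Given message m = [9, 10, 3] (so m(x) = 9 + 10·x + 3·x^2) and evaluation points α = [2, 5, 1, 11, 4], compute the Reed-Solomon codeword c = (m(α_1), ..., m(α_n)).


c = [2, 4, 9, 1, 6]

Message polynomial: m(x) = 9 + 10·x + 3·x^2 (mod 13).
For each evaluation point α_i, compute m(α_i) mod 13:
  α_1 = 2: Horner steps 3 → 3 → 2, so m(2) = 2.
  α_2 = 5: Horner steps 3 → 12 → 4, so m(5) = 4.
  α_3 = 1: Horner steps 3 → 0 → 9, so m(1) = 9.
  α_4 = 11: Horner steps 3 → 4 → 1, so m(11) = 1.
  α_5 = 4: Horner steps 3 → 9 → 6, so m(4) = 6.
Codeword c = [2, 4, 9, 1, 6] ∈ F_13^5.


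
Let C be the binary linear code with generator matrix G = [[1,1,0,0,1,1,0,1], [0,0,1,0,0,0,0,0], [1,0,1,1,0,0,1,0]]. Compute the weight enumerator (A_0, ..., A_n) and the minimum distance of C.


Weight distribution: A_0 = 1, A_1 = 1, A_3 = 1, A_4 = 1, A_5 = 1, A_6 = 2, A_7 = 1. Minimum distance d = 1.

Enumerate all 2^3 = 8 messages m ∈ F_2^3.
For each, compute codeword c = mG in F_2^8, then tally its weight.
  m = 000 → c = 00000000, weight = 0.
  m = 100 → c = 11001101, weight = 5.
  m = 010 → c = 00100000, weight = 1.
  m = 110 → c = 11101101, weight = 6.
  m = 001 → c = 10110010, weight = 4.
  m = 101 → c = 01111111, weight = 7.
  m = 011 → c = 10010010, weight = 3.
  m = 111 → c = 01011111, weight = 6.
Tally weights:
  weight 0: 1 codewords.
  weight 1: 1 codewords.
  weight 3: 1 codewords.
  weight 4: 1 codewords.
  weight 5: 1 codewords.
  weight 6: 2 codewords.
  weight 7: 1 codewords.
Minimum distance d = smallest w > 0 with A_w > 0 = 1.
Sanity: Σ A_w = 8 = 2^3 = 8 ✓.


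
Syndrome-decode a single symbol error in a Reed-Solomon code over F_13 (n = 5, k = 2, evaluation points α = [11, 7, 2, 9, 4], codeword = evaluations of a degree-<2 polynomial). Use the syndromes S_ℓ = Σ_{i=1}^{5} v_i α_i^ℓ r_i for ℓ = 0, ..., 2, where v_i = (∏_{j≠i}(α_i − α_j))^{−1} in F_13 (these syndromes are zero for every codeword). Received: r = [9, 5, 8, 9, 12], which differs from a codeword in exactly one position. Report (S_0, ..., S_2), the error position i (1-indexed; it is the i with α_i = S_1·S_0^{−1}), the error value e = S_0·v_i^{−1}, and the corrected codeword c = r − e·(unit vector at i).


S = (10, 6, 1), error at position 1, error magnitude e = 9, c = [0, 5, 8, 9, 12].

Step 1: column multipliers v_i = (∏_{j≠i}(α_i − α_j))^{−1} mod 13.
  i = 1 (α = 11): (11−7)(11−2)(11−9)(11−4) = 4·9·2·7 = 504 ≡ 10, so v_1 = 10^{−1} = 4 (mod 13).
  i = 2 (α = 7): (7−11)(7−2)(7−9)(7−4) = (−4)·5·(−2)·3 = 120 ≡ 3, so v_2 = 3^{−1} = 9 (mod 13).
  i = 3 (α = 2): (2−11)(2−7)(2−9)(2−4) = (−9)·(−5)·(−7)·(−2) = 630 ≡ 6, so v_3 = 6^{−1} = 11 (mod 13).
  i = 4 (α = 9): (9−11)(9−7)(9−2)(9−4) = (−2)·2·7·5 = −140 ≡ 3, so v_4 = 3^{−1} = 9 (mod 13).
  i = 5 (α = 4): (4−11)(4−7)(4−2)(4−9) = (−7)·(−3)·2·(−5) = −210 ≡ 11, so v_5 = 11^{−1} = 6 (mod 13).
  v = [4, 9, 11, 9, 6].
Step 2: syndromes of r = [9, 5, 8, 9, 12] (all sums mod 13).
  S_0 = Σ v_i r_i = 4·9 + 9·5 + 11·8 + 9·9 + 6·12 = 322 ≡ 10.
  S_1 = Σ v_i α_i r_i = 4·11·9 + 9·7·5 + 11·2·8 + 9·9·9 + 6·4·12 = 1904 ≡ 6.
  α_i^2 mod 13 = [4, 10, 4, 3, 3].
  S_2 = Σ v_i α_i^2 r_i = 4·4·9 + 9·10·5 + 11·4·8 + 9·3·9 + 6·3·12 = 1405 ≡ 1.
  S = (10, 6, 1) ≠ 0, so r is not a codeword (an error is present).
Step 3: locate the error. For a single error e at position i, S_ℓ = v_i·e·α_i^ℓ, so α_err = S_1/S_0.
  S_0^{−1} = 10^{−1} = 4 (mod 13), so α_err = 6·4 = 24 ≡ 11 = α_1. Error position i = 1.
  Consistency check: S_2/S_1 = 1·11 = 11 ≡ 11 = α_err ✓ (single-error assumption holds).
Step 4: error magnitude e = S_0/v_1 = S_0·∏_{j≠1}(α_1 − α_j) = 10·10 = 100 ≡ 9 (mod 13).
Step 5: correct position 1: c_1 = r_1 − e = 9 − 9 ≡ 0 (mod 13). Hence c = [0, 5, 8, 9, 12].
  Check: interpolating c through the α_i gives m(x) = 4 + 2·x (degree < 2) with m(α_i) = c_i for every i, so c is indeed a codeword.


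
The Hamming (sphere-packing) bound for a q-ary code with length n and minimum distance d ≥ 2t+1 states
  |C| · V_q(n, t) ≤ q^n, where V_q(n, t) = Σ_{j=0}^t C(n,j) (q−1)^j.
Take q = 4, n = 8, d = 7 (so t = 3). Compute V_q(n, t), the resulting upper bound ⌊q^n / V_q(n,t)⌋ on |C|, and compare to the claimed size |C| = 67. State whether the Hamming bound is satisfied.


V_q(n, t) = 1789, q^n = 65536, Hamming bound = 36, |C| = 67 > bound (violated).

Step 1: Compute V_q(n, t) = Σ_{j=0}^3 C(n, j) (q−1)^j.
  j = 0: C(8,0)·(3)^0 = 1·1 = 1.
  j = 1: C(8,1)·(3)^1 = 8·3 = 24.
  j = 2: C(8,2)·(3)^2 = 28·9 = 252.
  j = 3: C(8,3)·(3)^3 = 56·27 = 1512.
  V_q(n, t) = 1 + 24 + 252 + 1512 = 1789.
Step 2: q^n = 4^8 = 65536.
Step 3: Hamming bound ⌊q^n / V_q(n,t)⌋ = ⌊65536/1789⌋ = 36.
Step 4: Compare |C| = 67 to 36: violated.
The claimed |C| lies above the Hamming bound, so no 4-ary code of length 8 with d ≥ 7 can have 67 codewords.


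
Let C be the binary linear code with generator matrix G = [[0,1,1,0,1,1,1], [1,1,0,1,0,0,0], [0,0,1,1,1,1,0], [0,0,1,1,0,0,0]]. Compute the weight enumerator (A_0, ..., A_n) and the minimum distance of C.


Weight distribution: A_0 = 1, A_2 = 3, A_3 = 4, A_4 = 3, A_5 = 4, A_6 = 1. Minimum distance d = 2.

Enumerate all 2^4 = 16 messages m ∈ F_2^4.
For each, compute codeword c = mG in F_2^7, then tally its weight.
  m = 0000 → c = 0000000, weight = 0.
  m = 1000 → c = 0110111, weight = 5.
  m = 0100 → c = 1101000, weight = 3.
  m = 1100 → c = 1011111, weight = 6.
  m = 0010 → c = 0011110, weight = 4.
  m = 1010 → c = 0101001, weight = 3.
  m = 0110 → c = 1110110, weight = 5.
  m = 1110 → c = 1000001, weight = 2.
  m = 0001 → c = 0011000, weight = 2.
  m = 1001 → c = 0101111, weight = 5.
  m = 0101 → c = 1110000, weight = 3.
  m = 1101 → c = 1000111, weight = 4.
  m = 0011 → c = 0000110, weight = 2.
  m = 1011 → c = 0110001, weight = 3.
  m = 0111 → c = 1101110, weight = 5.
  m = 1111 → c = 1011001, weight = 4.
Tally weights:
  weight 0: 1 codewords.
  weight 2: 3 codewords.
  weight 3: 4 codewords.
  weight 4: 3 codewords.
  weight 5: 4 codewords.
  weight 6: 1 codewords.
Minimum distance d = smallest w > 0 with A_w > 0 = 2.
Sanity: Σ A_w = 16 = 2^4 = 16 ✓.


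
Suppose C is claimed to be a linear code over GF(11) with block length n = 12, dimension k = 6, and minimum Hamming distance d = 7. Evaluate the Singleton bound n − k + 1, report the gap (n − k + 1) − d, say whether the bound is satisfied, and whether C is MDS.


Singleton RHS = n − k + 1 = 7, slack = 0, bound satisfied, MDS.

Singleton bound: d ≤ n − k + 1.
Here n = 12, k = 6, so n − k + 1 = 7.
Given d = 7, check d ≤ 7: YES.
Slack = (n − k + 1) − d = 0.
The code is MDS (slack = 0).
Description: the claimed parameters are [12, 6, 7]_11; such a code would be MDS (meets Singleton bound).


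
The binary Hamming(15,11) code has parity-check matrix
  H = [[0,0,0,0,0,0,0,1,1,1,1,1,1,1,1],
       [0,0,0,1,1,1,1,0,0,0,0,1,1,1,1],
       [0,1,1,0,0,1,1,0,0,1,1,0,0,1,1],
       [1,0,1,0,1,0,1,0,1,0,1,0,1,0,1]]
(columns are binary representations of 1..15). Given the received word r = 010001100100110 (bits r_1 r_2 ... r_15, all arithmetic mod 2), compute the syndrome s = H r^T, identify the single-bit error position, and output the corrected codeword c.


s = (1, 0, 1, 0)^T, error position = 10, corrected codeword c = 010001100000110

Compute s = H r^T mod 2 one row at a time:
  s_1 = 0 + 0 + 1 + 0 + 0 + 1 + 1 + 0 = 3 ≡ 1 (mod 2).
  s_2 = 0 + 0 + 1 + 1 + 0 + 1 + 1 + 0 = 4 ≡ 0 (mod 2).
  s_3 = 1 + 0 + 1 + 1 + 1 + 0 + 1 + 0 = 5 ≡ 1 (mod 2).
  s_4 = 0 + 0 + 0 + 1 + 0 + 0 + 1 + 0 = 2 ≡ 0 (mod 2).
s = (1, 0, 1, 0)^T — this equals column 10 of H (binary 1010), so error is at position 10.
Correct: flip bit 10 of r = 010001100100110 to get c = 010001100000110.


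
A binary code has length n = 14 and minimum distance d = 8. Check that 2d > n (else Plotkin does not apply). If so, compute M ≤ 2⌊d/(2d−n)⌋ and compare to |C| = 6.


Plotkin bound M ≤ 8; given |C| = 6 ≤ bound (satisfied).

Check applicability: 2d = 16, n = 14.
2d − n = 2 > 0, so Plotkin applies.
Compute d/(2d−n) = 8/2 ≈ 4.0000.
⌊d/(2d−n)⌋ = 4.
Plotkin bound: M ≤ 2·4 = 8.
Given |C| = 6, check: satisfied.
This |C| is below the Plotkin bound.


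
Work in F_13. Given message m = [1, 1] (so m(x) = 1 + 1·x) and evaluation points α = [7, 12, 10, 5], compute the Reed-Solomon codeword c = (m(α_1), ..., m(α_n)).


c = [8, 0, 11, 6]

Message polynomial: m(x) = 1 + 1·x (mod 13).
For each evaluation point α_i, compute m(α_i) mod 13:
  α_1 = 7: Horner steps 1 → 8, so m(7) = 8.
  α_2 = 12: Horner steps 1 → 0, so m(12) = 0.
  α_3 = 10: Horner steps 1 → 11, so m(10) = 11.
  α_4 = 5: Horner steps 1 → 6, so m(5) = 6.
Codeword c = [8, 0, 11, 6] ∈ F_13^4.


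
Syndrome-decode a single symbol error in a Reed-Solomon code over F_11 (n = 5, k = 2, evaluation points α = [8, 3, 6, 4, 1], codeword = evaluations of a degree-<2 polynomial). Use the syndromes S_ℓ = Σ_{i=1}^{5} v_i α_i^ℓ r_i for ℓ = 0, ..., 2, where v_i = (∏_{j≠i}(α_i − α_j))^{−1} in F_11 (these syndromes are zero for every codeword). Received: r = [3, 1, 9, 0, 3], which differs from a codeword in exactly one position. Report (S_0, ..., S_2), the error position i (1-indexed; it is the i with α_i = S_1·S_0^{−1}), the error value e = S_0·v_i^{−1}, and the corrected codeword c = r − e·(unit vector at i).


S = (8, 9, 6), error at position 1, error magnitude e = 7, c = [7, 1, 9, 0, 3].

Step 1: column multipliers v_i = (∏_{j≠i}(α_i − α_j))^{−1} mod 11.
  i = 1 (α = 8): (8−3)(8−6)(8−4)(8−1) = 5·2·4·7 = 280 ≡ 5, so v_1 = 5^{−1} = 9 (mod 11).
  i = 2 (α = 3): (3−8)(3−6)(3−4)(3−1) = (−5)·(−3)·(−1)·2 = −30 ≡ 3, so v_2 = 3^{−1} = 4 (mod 11).
  i = 3 (α = 6): (6−8)(6−3)(6−4)(6−1) = (−2)·3·2·5 = −60 ≡ 6, so v_3 = 6^{−1} = 2 (mod 11).
  i = 4 (α = 4): (4−8)(4−3)(4−6)(4−1) = (−4)·1·(−2)·3 = 24 ≡ 2, so v_4 = 2^{−1} = 6 (mod 11).
  i = 5 (α = 1): (1−8)(1−3)(1−6)(1−4) = (−7)·(−2)·(−5)·(−3) = 210 ≡ 1, so v_5 = 1^{−1} = 1 (mod 11).
  v = [9, 4, 2, 6, 1].
Step 2: syndromes of r = [3, 1, 9, 0, 3] (all sums mod 11).
  S_0 = Σ v_i r_i = 9·3 + 4·1 + 2·9 + 6·0 + 1·3 = 52 ≡ 8.
  S_1 = Σ v_i α_i r_i = 9·8·3 + 4·3·1 + 2·6·9 + 6·4·0 + 1·1·3 = 339 ≡ 9.
  α_i^2 mod 11 = [9, 9, 3, 5, 1].
  S_2 = Σ v_i α_i^2 r_i = 9·9·3 + 4·9·1 + 2·3·9 + 6·5·0 + 1·1·3 = 336 ≡ 6.
  S = (8, 9, 6) ≠ 0, so r is not a codeword (an error is present).
Step 3: locate the error. For a single error e at position i, S_ℓ = v_i·e·α_i^ℓ, so α_err = S_1/S_0.
  S_0^{−1} = 8^{−1} = 7 (mod 11), so α_err = 9·7 = 63 ≡ 8 = α_1. Error position i = 1.
  Consistency check: S_2/S_1 = 6·5 = 30 ≡ 8 = α_err ✓ (single-error assumption holds).
Step 4: error magnitude e = S_0/v_1 = S_0·∏_{j≠1}(α_1 − α_j) = 8·5 = 40 ≡ 7 (mod 11).
Step 5: correct position 1: c_1 = r_1 − e = 3 − 7 ≡ 7 (mod 11). Hence c = [7, 1, 9, 0, 3].
  Check: interpolating c through the α_i gives m(x) = 4 + 10·x (degree < 2) with m(α_i) = c_i for every i, so c is indeed a codeword.


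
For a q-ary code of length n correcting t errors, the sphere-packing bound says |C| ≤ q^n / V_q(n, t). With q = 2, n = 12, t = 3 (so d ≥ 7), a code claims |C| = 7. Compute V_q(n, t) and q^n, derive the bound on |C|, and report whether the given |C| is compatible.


V_q(n, t) = 299, q^n = 4096, Hamming bound = 13, |C| = 7 ≤ bound (satisfied).

Step 1: Compute V_q(n, t) = Σ_{j=0}^3 C(n, j) (q−1)^j.
  j = 0: C(12,0)·(1)^0 = 1·1 = 1.
  j = 1: C(12,1)·(1)^1 = 12·1 = 12.
  j = 2: C(12,2)·(1)^2 = 66·1 = 66.
  j = 3: C(12,3)·(1)^3 = 220·1 = 220.
  V_q(n, t) = 1 + 12 + 66 + 220 = 299.
Step 2: q^n = 2^12 = 4096.
Step 3: Hamming bound ⌊q^n / V_q(n,t)⌋ = ⌊4096/299⌋ = 13.
Step 4: Compare |C| = 7 to 13: satisfied.
The claimed |C| lies below the Hamming bound.


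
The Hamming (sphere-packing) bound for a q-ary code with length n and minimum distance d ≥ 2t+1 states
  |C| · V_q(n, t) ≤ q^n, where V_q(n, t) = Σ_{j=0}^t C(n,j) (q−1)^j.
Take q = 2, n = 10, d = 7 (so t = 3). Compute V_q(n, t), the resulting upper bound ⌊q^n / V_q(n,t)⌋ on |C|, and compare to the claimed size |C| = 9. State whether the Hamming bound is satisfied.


V_q(n, t) = 176, q^n = 1024, Hamming bound = 5, |C| = 9 > bound (violated).

Step 1: Compute V_q(n, t) = Σ_{j=0}^3 C(n, j) (q−1)^j.
  j = 0: C(10,0)·(1)^0 = 1·1 = 1.
  j = 1: C(10,1)·(1)^1 = 10·1 = 10.
  j = 2: C(10,2)·(1)^2 = 45·1 = 45.
  j = 3: C(10,3)·(1)^3 = 120·1 = 120.
  V_q(n, t) = 1 + 10 + 45 + 120 = 176.
Step 2: q^n = 2^10 = 1024.
Step 3: Hamming bound ⌊q^n / V_q(n,t)⌋ = ⌊1024/176⌋ = 5.
Step 4: Compare |C| = 9 to 5: violated.
The claimed |C| lies above the Hamming bound, so no 2-ary code of length 10 with d ≥ 7 can have 9 codewords.


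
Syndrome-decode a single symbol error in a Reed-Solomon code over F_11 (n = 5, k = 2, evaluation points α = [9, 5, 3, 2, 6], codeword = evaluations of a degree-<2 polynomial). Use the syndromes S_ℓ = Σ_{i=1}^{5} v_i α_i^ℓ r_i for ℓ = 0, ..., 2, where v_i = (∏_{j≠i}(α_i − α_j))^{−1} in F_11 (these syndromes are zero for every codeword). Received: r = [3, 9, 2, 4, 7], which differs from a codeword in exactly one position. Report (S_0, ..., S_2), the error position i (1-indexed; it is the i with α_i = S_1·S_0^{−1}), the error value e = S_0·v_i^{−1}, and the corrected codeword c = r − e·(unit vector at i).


S = (10, 2, 7), error at position 1, error magnitude e = 2, c = [1, 9, 2, 4, 7].

Step 1: column multipliers v_i = (∏_{j≠i}(α_i − α_j))^{−1} mod 11.
  i = 1 (α = 9): (9−5)(9−3)(9−2)(9−6) = 4·6·7·3 = 504 ≡ 9, so v_1 = 9^{−1} = 5 (mod 11).
  i = 2 (α = 5): (5−9)(5−3)(5−2)(5−6) = (−4)·2·3·(−1) = 24 ≡ 2, so v_2 = 2^{−1} = 6 (mod 11).
  i = 3 (α = 3): (3−9)(3−5)(3−2)(3−6) = (−6)·(−2)·1·(−3) = −36 ≡ 8, so v_3 = 8^{−1} = 7 (mod 11).
  i = 4 (α = 2): (2−9)(2−5)(2−3)(2−6) = (−7)·(−3)·(−1)·(−4) = 84 ≡ 7, so v_4 = 7^{−1} = 8 (mod 11).
  i = 5 (α = 6): (6−9)(6−5)(6−3)(6−2) = (−3)·1·3·4 = −36 ≡ 8, so v_5 = 8^{−1} = 7 (mod 11).
  v = [5, 6, 7, 8, 7].
Step 2: syndromes of r = [3, 9, 2, 4, 7] (all sums mod 11).
  S_0 = Σ v_i r_i = 5·3 + 6·9 + 7·2 + 8·4 + 7·7 = 164 ≡ 10.
  S_1 = Σ v_i α_i r_i = 5·9·3 + 6·5·9 + 7·3·2 + 8·2·4 + 7·6·7 = 805 ≡ 2.
  α_i^2 mod 11 = [4, 3, 9, 4, 3].
  S_2 = Σ v_i α_i^2 r_i = 5·4·3 + 6·3·9 + 7·9·2 + 8·4·4 + 7·3·7 = 623 ≡ 7.
  S = (10, 2, 7) ≠ 0, so r is not a codeword (an error is present).
Step 3: locate the error. For a single error e at position i, S_ℓ = v_i·e·α_i^ℓ, so α_err = S_1/S_0.
  S_0^{−1} = 10^{−1} = 10 (mod 11), so α_err = 2·10 = 20 ≡ 9 = α_1. Error position i = 1.
  Consistency check: S_2/S_1 = 7·6 = 42 ≡ 9 = α_err ✓ (single-error assumption holds).
Step 4: error magnitude e = S_0/v_1 = S_0·∏_{j≠1}(α_1 − α_j) = 10·9 = 90 ≡ 2 (mod 11).
Step 5: correct position 1: c_1 = r_1 − e = 3 − 2 ≡ 1 (mod 11). Hence c = [1, 9, 2, 4, 7].
  Check: interpolating c through the α_i gives m(x) = 8 + 9·x (degree < 2) with m(α_i) = c_i for every i, so c is indeed a codeword.


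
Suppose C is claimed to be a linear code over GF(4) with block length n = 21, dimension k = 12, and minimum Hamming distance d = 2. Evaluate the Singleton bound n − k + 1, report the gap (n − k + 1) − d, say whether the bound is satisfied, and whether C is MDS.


Singleton RHS = n − k + 1 = 10, slack = 8, bound satisfied, not MDS.

Singleton bound: d ≤ n − k + 1.
Here n = 21, k = 12, so n − k + 1 = 10.
Given d = 2, check d ≤ 10: YES.
Slack = (n − k + 1) − d = 8.
The code is NOT MDS (slack = 8 > 0).
Description: the claimed parameters are [21, 12, 2]_4; such a code would be non-MDS.


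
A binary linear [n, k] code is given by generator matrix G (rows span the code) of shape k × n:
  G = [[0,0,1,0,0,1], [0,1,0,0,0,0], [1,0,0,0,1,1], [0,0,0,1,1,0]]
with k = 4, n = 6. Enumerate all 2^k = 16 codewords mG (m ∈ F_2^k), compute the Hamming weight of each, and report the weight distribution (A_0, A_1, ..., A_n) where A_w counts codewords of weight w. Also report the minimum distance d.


Weight distribution: A_0 = 1, A_1 = 1, A_2 = 2, A_3 = 6, A_4 = 5, A_5 = 1. Minimum distance d = 1.

Enumerate all 2^4 = 16 messages m ∈ F_2^4.
For each, compute codeword c = mG in F_2^6, then tally its weight.
  m = 0000 → c = 000000, weight = 0.
  m = 1000 → c = 001001, weight = 2.
  m = 0100 → c = 010000, weight = 1.
  m = 1100 → c = 011001, weight = 3.
  m = 0010 → c = 100011, weight = 3.
  m = 1010 → c = 101010, weight = 3.
  m = 0110 → c = 110011, weight = 4.
  m = 1110 → c = 111010, weight = 4.
  m = 0001 → c = 000110, weight = 2.
  m = 1001 → c = 001111, weight = 4.
  m = 0101 → c = 010110, weight = 3.
  m = 1101 → c = 011111, weight = 5.
  m = 0011 → c = 100101, weight = 3.
  m = 1011 → c = 101100, weight = 3.
  m = 0111 → c = 110101, weight = 4.
  m = 1111 → c = 111100, weight = 4.
Tally weights:
  weight 0: 1 codewords.
  weight 1: 1 codewords.
  weight 2: 2 codewords.
  weight 3: 6 codewords.
  weight 4: 5 codewords.
  weight 5: 1 codewords.
Minimum distance d = smallest w > 0 with A_w > 0 = 1.
Sanity: Σ A_w = 16 = 2^4 = 16 ✓.


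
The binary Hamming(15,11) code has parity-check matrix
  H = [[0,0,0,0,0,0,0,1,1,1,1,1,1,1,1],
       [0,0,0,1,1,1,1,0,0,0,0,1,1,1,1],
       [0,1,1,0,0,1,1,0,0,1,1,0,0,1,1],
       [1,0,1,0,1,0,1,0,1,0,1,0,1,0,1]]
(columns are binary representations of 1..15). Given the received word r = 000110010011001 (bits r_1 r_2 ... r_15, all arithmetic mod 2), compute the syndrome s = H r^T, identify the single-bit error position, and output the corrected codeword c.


s = (0, 0, 0, 1)^T, error position = 1, corrected codeword c = 100110010011001

Compute s = H r^T mod 2 one row at a time:
  s_1 = 1 + 0 + 0 + 1 + 1 + 0 + 0 + 1 = 4 ≡ 0 (mod 2).
  s_2 = 1 + 1 + 0 + 0 + 1 + 0 + 0 + 1 = 4 ≡ 0 (mod 2).
  s_3 = 0 + 0 + 0 + 0 + 0 + 1 + 0 + 1 = 2 ≡ 0 (mod 2).
  s_4 = 0 + 0 + 1 + 0 + 0 + 1 + 0 + 1 = 3 ≡ 1 (mod 2).
s = (0, 0, 0, 1)^T — this equals column 1 of H (binary 0001), so error is at position 1.
Correct: flip bit 1 of r = 000110010011001 to get c = 100110010011001.


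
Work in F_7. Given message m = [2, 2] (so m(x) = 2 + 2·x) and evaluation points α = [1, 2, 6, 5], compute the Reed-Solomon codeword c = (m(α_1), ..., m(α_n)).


c = [4, 6, 0, 5]

Message polynomial: m(x) = 2 + 2·x (mod 7).
For each evaluation point α_i, compute m(α_i) mod 7:
  α_1 = 1: Horner steps 2 → 4, so m(1) = 4.
  α_2 = 2: Horner steps 2 → 6, so m(2) = 6.
  α_3 = 6: Horner steps 2 → 0, so m(6) = 0.
  α_4 = 5: Horner steps 2 → 5, so m(5) = 5.
Codeword c = [4, 6, 0, 5] ∈ F_7^4.


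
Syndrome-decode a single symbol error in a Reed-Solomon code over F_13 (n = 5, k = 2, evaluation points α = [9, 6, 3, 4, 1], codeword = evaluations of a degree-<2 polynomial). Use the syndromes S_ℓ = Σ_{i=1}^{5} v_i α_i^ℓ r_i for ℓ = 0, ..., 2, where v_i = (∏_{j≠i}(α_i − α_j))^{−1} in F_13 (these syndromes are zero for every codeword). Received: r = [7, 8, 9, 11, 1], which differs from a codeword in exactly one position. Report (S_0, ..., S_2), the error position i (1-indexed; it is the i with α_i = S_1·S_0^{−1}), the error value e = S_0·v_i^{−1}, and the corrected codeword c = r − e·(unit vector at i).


S = (6, 11, 5), error at position 4, error magnitude e = 11, c = [7, 8, 9, 0, 1].

Step 1: column multipliers v_i = (∏_{j≠i}(α_i − α_j))^{−1} mod 13.
  i = 1 (α = 9): (9−6)(9−3)(9−4)(9−1) = 3·6·5·8 = 720 ≡ 5, so v_1 = 5^{−1} = 8 (mod 13).
  i = 2 (α = 6): (6−9)(6−3)(6−4)(6−1) = (−3)·3·2·5 = −90 ≡ 1, so v_2 = 1^{−1} = 1 (mod 13).
  i = 3 (α = 3): (3−9)(3−6)(3−4)(3−1) = (−6)·(−3)·(−1)·2 = −36 ≡ 3, so v_3 = 3^{−1} = 9 (mod 13).
  i = 4 (α = 4): (4−9)(4−6)(4−3)(4−1) = (−5)·(−2)·1·3 = 30 ≡ 4, so v_4 = 4^{−1} = 10 (mod 13).
  i = 5 (α = 1): (1−9)(1−6)(1−3)(1−4) = (−8)·(−5)·(−2)·(−3) = 240 ≡ 6, so v_5 = 6^{−1} = 11 (mod 13).
  v = [8, 1, 9, 10, 11].
Step 2: syndromes of r = [7, 8, 9, 11, 1] (all sums mod 13).
  S_0 = Σ v_i r_i = 8·7 + 1·8 + 9·9 + 10·11 + 11·1 = 266 ≡ 6.
  S_1 = Σ v_i α_i r_i = 8·9·7 + 1·6·8 + 9·3·9 + 10·4·11 + 11·1·1 = 1246 ≡ 11.
  α_i^2 mod 13 = [3, 10, 9, 3, 1].
  S_2 = Σ v_i α_i^2 r_i = 8·3·7 + 1·10·8 + 9·9·9 + 10·3·11 + 11·1·1 = 1318 ≡ 5.
  S = (6, 11, 5) ≠ 0, so r is not a codeword (an error is present).
Step 3: locate the error. For a single error e at position i, S_ℓ = v_i·e·α_i^ℓ, so α_err = S_1/S_0.
  S_0^{−1} = 6^{−1} = 11 (mod 13), so α_err = 11·11 = 121 ≡ 4 = α_4. Error position i = 4.
  Consistency check: S_2/S_1 = 5·6 = 30 ≡ 4 = α_err ✓ (single-error assumption holds).
Step 4: error magnitude e = S_0/v_4 = S_0·∏_{j≠4}(α_4 − α_j) = 6·4 = 24 ≡ 11 (mod 13).
Step 5: correct position 4: c_4 = r_4 − e = 11 − 11 ≡ 0 (mod 13). Hence c = [7, 8, 9, 0, 1].
  Check: interpolating c through the α_i gives m(x) = 10 + 4·x (degree < 2) with m(α_i) = c_i for every i, so c is indeed a codeword.


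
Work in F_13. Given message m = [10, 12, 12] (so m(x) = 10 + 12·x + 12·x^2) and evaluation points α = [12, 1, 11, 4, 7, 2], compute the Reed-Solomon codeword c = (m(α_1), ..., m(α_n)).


c = [10, 8, 8, 3, 6, 4]

Message polynomial: m(x) = 10 + 12·x + 12·x^2 (mod 13).
For each evaluation point α_i, compute m(α_i) mod 13:
  α_1 = 12: Horner steps 12 → 0 → 10, so m(12) = 10.
  α_2 = 1: Horner steps 12 → 11 → 8, so m(1) = 8.
  α_3 = 11: Horner steps 12 → 1 → 8, so m(11) = 8.
  α_4 = 4: Horner steps 12 → 8 → 3, so m(4) = 3.
  α_5 = 7: Horner steps 12 → 5 → 6, so m(7) = 6.
  α_6 = 2: Horner steps 12 → 10 → 4, so m(2) = 4.
Codeword c = [10, 8, 8, 3, 6, 4] ∈ F_13^6.


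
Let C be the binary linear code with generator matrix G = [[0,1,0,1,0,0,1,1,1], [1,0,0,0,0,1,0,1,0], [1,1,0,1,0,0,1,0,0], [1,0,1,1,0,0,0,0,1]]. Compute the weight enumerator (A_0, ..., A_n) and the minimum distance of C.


Weight distribution: A_0 = 1, A_2 = 1, A_3 = 3, A_4 = 5, A_5 = 4, A_6 = 1, A_7 = 1. Minimum distance d = 2.

Enumerate all 2^4 = 16 messages m ∈ F_2^4.
For each, compute codeword c = mG in F_2^9, then tally its weight.
  m = 0000 → c = 000000000, weight = 0.
  m = 1000 → c = 010100111, weight = 5.
  m = 0100 → c = 100001010, weight = 3.
  m = 1100 → c = 110101101, weight = 6.
  m = 0010 → c = 110100100, weight = 4.
  m = 1010 → c = 100000011, weight = 3.
  m = 0110 → c = 010101110, weight = 5.
  m = 1110 → c = 000001001, weight = 2.
  m = 0001 → c = 101100001, weight = 4.
  m = 1001 → c = 111000110, weight = 5.
  m = 0101 → c = 001101011, weight = 5.
  m = 1101 → c = 011001100, weight = 4.
  m = 0011 → c = 011000101, weight = 4.
  m = 1011 → c = 001100010, weight = 3.
  m = 0111 → c = 111001111, weight = 7.
  m = 1111 → c = 101101000, weight = 4.
Tally weights:
  weight 0: 1 codewords.
  weight 2: 1 codewords.
  weight 3: 3 codewords.
  weight 4: 5 codewords.
  weight 5: 4 codewords.
  weight 6: 1 codewords.
  weight 7: 1 codewords.
Minimum distance d = smallest w > 0 with A_w > 0 = 2.
Sanity: Σ A_w = 16 = 2^4 = 16 ✓.


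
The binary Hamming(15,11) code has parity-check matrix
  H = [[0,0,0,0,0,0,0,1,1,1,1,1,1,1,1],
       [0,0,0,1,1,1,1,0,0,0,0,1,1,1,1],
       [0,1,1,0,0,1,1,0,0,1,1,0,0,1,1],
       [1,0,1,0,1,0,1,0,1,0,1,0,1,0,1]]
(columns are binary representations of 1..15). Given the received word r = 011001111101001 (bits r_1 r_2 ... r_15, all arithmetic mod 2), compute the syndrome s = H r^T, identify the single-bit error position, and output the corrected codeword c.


s = (1, 0, 0, 0)^T, error position = 8, corrected codeword c = 011001101101001

Compute s = H r^T mod 2 one row at a time:
  s_1 = 1 + 1 + 1 + 0 + 1 + 0 + 0 + 1 = 5 ≡ 1 (mod 2).
  s_2 = 0 + 0 + 1 + 1 + 1 + 0 + 0 + 1 = 4 ≡ 0 (mod 2).
  s_3 = 1 + 1 + 1 + 1 + 1 + 0 + 0 + 1 = 6 ≡ 0 (mod 2).
  s_4 = 0 + 1 + 0 + 1 + 1 + 0 + 0 + 1 = 4 ≡ 0 (mod 2).
s = (1, 0, 0, 0)^T — this equals column 8 of H (binary 1000), so error is at position 8.
Correct: flip bit 8 of r = 011001111101001 to get c = 011001101101001.


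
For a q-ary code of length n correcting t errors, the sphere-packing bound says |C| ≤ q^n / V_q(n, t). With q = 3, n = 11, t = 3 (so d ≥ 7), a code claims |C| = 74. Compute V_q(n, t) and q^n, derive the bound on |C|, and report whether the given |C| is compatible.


V_q(n, t) = 1563, q^n = 177147, Hamming bound = 113, |C| = 74 ≤ bound (satisfied).

Step 1: Compute V_q(n, t) = Σ_{j=0}^3 C(n, j) (q−1)^j.
  j = 0: C(11,0)·(2)^0 = 1·1 = 1.
  j = 1: C(11,1)·(2)^1 = 11·2 = 22.
  j = 2: C(11,2)·(2)^2 = 55·4 = 220.
  j = 3: C(11,3)·(2)^3 = 165·8 = 1320.
  V_q(n, t) = 1 + 22 + 220 + 1320 = 1563.
Step 2: q^n = 3^11 = 177147.
Step 3: Hamming bound ⌊q^n / V_q(n,t)⌋ = ⌊177147/1563⌋ = 113.
Step 4: Compare |C| = 74 to 113: satisfied.
The claimed |C| lies below the Hamming bound.


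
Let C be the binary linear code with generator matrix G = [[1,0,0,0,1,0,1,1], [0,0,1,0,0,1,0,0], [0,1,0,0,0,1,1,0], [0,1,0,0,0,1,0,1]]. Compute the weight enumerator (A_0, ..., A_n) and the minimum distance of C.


Weight distribution: A_0 = 1, A_2 = 3, A_3 = 4, A_4 = 3, A_5 = 4, A_6 = 1. Minimum distance d = 2.

Enumerate all 2^4 = 16 messages m ∈ F_2^4.
For each, compute codeword c = mG in F_2^8, then tally its weight.
  m = 0000 → c = 00000000, weight = 0.
  m = 1000 → c = 10001011, weight = 4.
  m = 0100 → c = 00100100, weight = 2.
  m = 1100 → c = 10101111, weight = 6.
  m = 0010 → c = 01000110, weight = 3.
  m = 1010 → c = 11001101, weight = 5.
  m = 0110 → c = 01100010, weight = 3.
  m = 1110 → c = 11101001, weight = 5.
  m = 0001 → c = 01000101, weight = 3.
  m = 1001 → c = 11001110, weight = 5.
  m = 0101 → c = 01100001, weight = 3.
  m = 1101 → c = 11101010, weight = 5.
  m = 0011 → c = 00000011, weight = 2.
  m = 1011 → c = 10001000, weight = 2.
  m = 0111 → c = 00100111, weight = 4.
  m = 1111 → c = 10101100, weight = 4.
Tally weights:
  weight 0: 1 codewords.
  weight 2: 3 codewords.
  weight 3: 4 codewords.
  weight 4: 3 codewords.
  weight 5: 4 codewords.
  weight 6: 1 codewords.
Minimum distance d = smallest w > 0 with A_w > 0 = 2.
Sanity: Σ A_w = 16 = 2^4 = 16 ✓.
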